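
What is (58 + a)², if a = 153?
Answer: 44521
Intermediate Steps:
(58 + a)² = (58 + 153)² = 211² = 44521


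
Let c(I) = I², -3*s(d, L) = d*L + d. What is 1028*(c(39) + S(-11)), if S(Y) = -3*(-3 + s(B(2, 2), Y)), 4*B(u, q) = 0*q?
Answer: 1572840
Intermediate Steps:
B(u, q) = 0 (B(u, q) = (0*q)/4 = (¼)*0 = 0)
s(d, L) = -d/3 - L*d/3 (s(d, L) = -(d*L + d)/3 = -(L*d + d)/3 = -(d + L*d)/3 = -d/3 - L*d/3)
S(Y) = 9 (S(Y) = -3*(-3 - ⅓*0*(1 + Y)) = -3*(-3 + 0) = -3*(-3) = 9)
1028*(c(39) + S(-11)) = 1028*(39² + 9) = 1028*(1521 + 9) = 1028*1530 = 1572840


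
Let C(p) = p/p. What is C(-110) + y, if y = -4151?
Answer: -4150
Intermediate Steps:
C(p) = 1
C(-110) + y = 1 - 4151 = -4150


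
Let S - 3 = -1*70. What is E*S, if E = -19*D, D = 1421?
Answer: 1808933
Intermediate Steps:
S = -67 (S = 3 - 1*70 = 3 - 70 = -67)
E = -26999 (E = -19*1421 = -26999)
E*S = -26999*(-67) = 1808933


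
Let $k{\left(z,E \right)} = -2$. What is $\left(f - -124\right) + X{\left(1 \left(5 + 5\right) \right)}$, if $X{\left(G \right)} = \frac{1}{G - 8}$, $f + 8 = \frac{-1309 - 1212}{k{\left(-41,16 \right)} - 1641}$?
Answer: $\frac{387861}{3286} \approx 118.03$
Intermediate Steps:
$f = - \frac{10623}{1643}$ ($f = -8 + \frac{-1309 - 1212}{-2 - 1641} = -8 - \frac{2521}{-1643} = -8 - - \frac{2521}{1643} = -8 + \frac{2521}{1643} = - \frac{10623}{1643} \approx -6.4656$)
$X{\left(G \right)} = \frac{1}{-8 + G}$
$\left(f - -124\right) + X{\left(1 \left(5 + 5\right) \right)} = \left(- \frac{10623}{1643} - -124\right) + \frac{1}{-8 + 1 \left(5 + 5\right)} = \left(- \frac{10623}{1643} + \left(-1276 + 1400\right)\right) + \frac{1}{-8 + 1 \cdot 10} = \left(- \frac{10623}{1643} + 124\right) + \frac{1}{-8 + 10} = \frac{193109}{1643} + \frac{1}{2} = \frac{387861}{3286}$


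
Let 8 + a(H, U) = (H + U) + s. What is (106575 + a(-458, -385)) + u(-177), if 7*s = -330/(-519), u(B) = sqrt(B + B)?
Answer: 128031874/1211 + I*sqrt(354) ≈ 1.0572e+5 + 18.815*I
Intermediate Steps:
u(B) = sqrt(2)*sqrt(B) (u(B) = sqrt(2*B) = sqrt(2)*sqrt(B))
s = 110/1211 (s = (-330/(-519))/7 = (-330*(-1/519))/7 = (1/7)*(110/173) = 110/1211 ≈ 0.090834)
a(H, U) = -9578/1211 + H + U (a(H, U) = -8 + ((H + U) + 110/1211) = -8 + (110/1211 + H + U) = -9578/1211 + H + U)
(106575 + a(-458, -385)) + u(-177) = (106575 + (-9578/1211 - 458 - 385)) + sqrt(2)*sqrt(-177) = (106575 - 1030451/1211) + sqrt(2)*(I*sqrt(177)) = 128031874/1211 + I*sqrt(354)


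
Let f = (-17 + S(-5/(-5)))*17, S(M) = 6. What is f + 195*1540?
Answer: 300113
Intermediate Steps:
f = -187 (f = (-17 + 6)*17 = -11*17 = -187)
f + 195*1540 = -187 + 195*1540 = -187 + 300300 = 300113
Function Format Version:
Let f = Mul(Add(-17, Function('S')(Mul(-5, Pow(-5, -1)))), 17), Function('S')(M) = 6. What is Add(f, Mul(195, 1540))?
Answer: 300113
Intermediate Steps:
f = -187 (f = Mul(Add(-17, 6), 17) = Mul(-11, 17) = -187)
Add(f, Mul(195, 1540)) = Add(-187, Mul(195, 1540)) = Add(-187, 300300) = 300113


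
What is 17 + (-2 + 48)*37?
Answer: 1719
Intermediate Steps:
17 + (-2 + 48)*37 = 17 + 46*37 = 17 + 1702 = 1719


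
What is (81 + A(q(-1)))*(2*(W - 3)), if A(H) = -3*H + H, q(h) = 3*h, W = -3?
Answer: -1044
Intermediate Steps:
A(H) = -2*H
(81 + A(q(-1)))*(2*(W - 3)) = (81 - 6*(-1))*(2*(-3 - 3)) = (81 - 2*(-3))*(2*(-6)) = (81 + 6)*(-12) = 87*(-12) = -1044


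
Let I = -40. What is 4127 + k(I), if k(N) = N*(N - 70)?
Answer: 8527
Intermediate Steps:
k(N) = N*(-70 + N)
4127 + k(I) = 4127 - 40*(-70 - 40) = 4127 - 40*(-110) = 4127 + 4400 = 8527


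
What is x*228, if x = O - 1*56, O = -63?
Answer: -27132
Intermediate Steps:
x = -119 (x = -63 - 1*56 = -63 - 56 = -119)
x*228 = -119*228 = -27132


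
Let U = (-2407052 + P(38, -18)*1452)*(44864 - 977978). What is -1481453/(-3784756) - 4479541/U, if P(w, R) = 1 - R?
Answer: 822317422771928723/2100834006478915344 ≈ 0.39142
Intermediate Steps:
U = 2220311170896 (U = (-2407052 + (1 - 1*(-18))*1452)*(44864 - 977978) = (-2407052 + (1 + 18)*1452)*(-933114) = (-2407052 + 19*1452)*(-933114) = (-2407052 + 27588)*(-933114) = -2379464*(-933114) = 2220311170896)
-1481453/(-3784756) - 4479541/U = -1481453/(-3784756) - 4479541/2220311170896 = -1481453*(-1/3784756) - 4479541*1/2220311170896 = 1481453/3784756 - 4479541/2220311170896 = 822317422771928723/2100834006478915344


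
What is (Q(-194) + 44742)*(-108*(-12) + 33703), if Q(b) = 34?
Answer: 1567115224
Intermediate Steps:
(Q(-194) + 44742)*(-108*(-12) + 33703) = (34 + 44742)*(-108*(-12) + 33703) = 44776*(1296 + 33703) = 44776*34999 = 1567115224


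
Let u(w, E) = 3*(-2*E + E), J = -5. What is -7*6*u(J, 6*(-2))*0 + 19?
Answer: 19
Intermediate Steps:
u(w, E) = -3*E (u(w, E) = 3*(-E) = -3*E)
-7*6*u(J, 6*(-2))*0 + 19 = -7*6*(-18*(-2))*0 + 19 = -7*6*(-3*(-12))*0 + 19 = -7*6*36*0 + 19 = -1512*0 + 19 = -7*0 + 19 = 0 + 19 = 19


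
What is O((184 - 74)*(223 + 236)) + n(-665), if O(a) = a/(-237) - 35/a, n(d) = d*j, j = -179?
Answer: 94789269077/797742 ≈ 1.1882e+5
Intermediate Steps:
n(d) = -179*d (n(d) = d*(-179) = -179*d)
O(a) = -35/a - a/237 (O(a) = a*(-1/237) - 35/a = -a/237 - 35/a = -35/a - a/237)
O((184 - 74)*(223 + 236)) + n(-665) = (-35*1/((184 - 74)*(223 + 236)) - (184 - 74)*(223 + 236)/237) - 179*(-665) = (-35/(110*459) - 110*459/237) + 119035 = (-35/50490 - 1/237*50490) + 119035 = (-35*1/50490 - 16830/79) + 119035 = (-7/10098 - 16830/79) + 119035 = -169949893/797742 + 119035 = 94789269077/797742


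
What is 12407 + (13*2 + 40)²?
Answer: 16763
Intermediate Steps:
12407 + (13*2 + 40)² = 12407 + (26 + 40)² = 12407 + 66² = 12407 + 4356 = 16763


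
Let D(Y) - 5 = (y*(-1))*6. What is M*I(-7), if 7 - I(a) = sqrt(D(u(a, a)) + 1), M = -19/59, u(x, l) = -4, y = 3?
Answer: -133/59 + 38*I*sqrt(3)/59 ≈ -2.2542 + 1.1156*I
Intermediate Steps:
M = -19/59 (M = -19*1/59 = -19/59 ≈ -0.32203)
D(Y) = -13 (D(Y) = 5 + (3*(-1))*6 = 5 - 3*6 = 5 - 18 = -13)
I(a) = 7 - 2*I*sqrt(3) (I(a) = 7 - sqrt(-13 + 1) = 7 - sqrt(-12) = 7 - 2*I*sqrt(3))
M*I(-7) = -19*(7 - 2*I*sqrt(3))/59 = -133/59 + 38*I*sqrt(3)/59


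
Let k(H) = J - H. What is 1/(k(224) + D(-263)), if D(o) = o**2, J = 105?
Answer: 1/69050 ≈ 1.4482e-5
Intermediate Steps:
k(H) = 105 - H
1/(k(224) + D(-263)) = 1/((105 - 1*224) + (-263)**2) = 1/((105 - 224) + 69169) = 1/(-119 + 69169) = 1/69050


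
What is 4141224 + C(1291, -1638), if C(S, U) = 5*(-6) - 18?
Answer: 4141176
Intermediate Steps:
C(S, U) = -48 (C(S, U) = -30 - 18 = -48)
4141224 + C(1291, -1638) = 4141224 - 48 = 4141176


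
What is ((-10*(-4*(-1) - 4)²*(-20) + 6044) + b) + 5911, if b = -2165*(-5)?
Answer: 22780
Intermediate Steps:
b = 10825
((-10*(-4*(-1) - 4)²*(-20) + 6044) + b) + 5911 = ((-10*(-4*(-1) - 4)²*(-20) + 6044) + 10825) + 5911 = ((-10*(4 - 4)²*(-20) + 6044) + 10825) + 5911 = ((-10*0²*(-20) + 6044) + 10825) + 5911 = ((-10*0*(-20) + 6044) + 10825) + 5911 = ((0*(-20) + 6044) + 10825) + 5911 = ((0 + 6044) + 10825) + 5911 = (6044 + 10825) + 5911 = 16869 + 5911 = 22780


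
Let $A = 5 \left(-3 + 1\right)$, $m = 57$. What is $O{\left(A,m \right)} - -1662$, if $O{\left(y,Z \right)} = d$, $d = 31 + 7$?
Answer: $1700$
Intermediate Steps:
$A = -10$ ($A = 5 \left(-2\right) = -10$)
$d = 38$
$O{\left(y,Z \right)} = 38$
$O{\left(A,m \right)} - -1662 = 38 - -1662 = 38 + 1662 = 1700$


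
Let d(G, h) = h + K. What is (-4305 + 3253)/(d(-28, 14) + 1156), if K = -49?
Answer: -1052/1121 ≈ -0.93845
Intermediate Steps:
d(G, h) = -49 + h (d(G, h) = h - 49 = -49 + h)
(-4305 + 3253)/(d(-28, 14) + 1156) = (-4305 + 3253)/((-49 + 14) + 1156) = -1052/(-35 + 1156) = -1052/1121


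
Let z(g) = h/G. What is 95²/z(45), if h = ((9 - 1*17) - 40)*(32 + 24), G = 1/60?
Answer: -1805/32256 ≈ -0.055959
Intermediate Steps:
G = 1/60 ≈ 0.016667
h = -2688 (h = ((9 - 17) - 40)*56 = (-8 - 40)*56 = -48*56 = -2688)
z(g) = -161280 (z(g) = -2688/1/60 = -2688*60 = -161280)
95²/z(45) = 95²/(-161280) = 9025*(-1/161280) = -1805/32256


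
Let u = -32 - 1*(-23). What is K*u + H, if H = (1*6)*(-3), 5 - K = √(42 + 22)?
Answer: 9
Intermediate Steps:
K = -3 (K = 5 - √(42 + 22) = 5 - √64 = 5 - 1*8 = 5 - 8 = -3)
H = -18 (H = 6*(-3) = -18)
u = -9 (u = -32 + 23 = -9)
K*u + H = -3*(-9) - 18 = 27 - 18 = 9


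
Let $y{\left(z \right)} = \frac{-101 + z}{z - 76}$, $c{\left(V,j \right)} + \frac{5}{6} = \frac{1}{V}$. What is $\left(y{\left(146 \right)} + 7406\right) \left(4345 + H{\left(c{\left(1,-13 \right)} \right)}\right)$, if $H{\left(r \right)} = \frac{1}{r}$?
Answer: $\frac{451168243}{14} \approx 3.2226 \cdot 10^{7}$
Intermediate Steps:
$c{\left(V,j \right)} = - \frac{5}{6} + \frac{1}{V}$
$y{\left(z \right)} = \frac{-101 + z}{-76 + z}$
$\left(y{\left(146 \right)} + 7406\right) \left(4345 + H{\left(c{\left(1,-13 \right)} \right)}\right) = \left(\frac{-101 + 146}{-76 + 146} + 7406\right) \left(4345 + \frac{1}{- \frac{5}{6} + 1^{-1}}\right) = \left(\frac{1}{70} \cdot 45 + 7406\right) \left(4345 + \frac{1}{- \frac{5}{6} + 1}\right) = \left(\frac{1}{70} \cdot 45 + 7406\right) \left(4345 + \frac{1}{\frac{1}{6}}\right) = \left(\frac{9}{14} + 7406\right) \left(4345 + 6\right) = \frac{103693}{14} \cdot 4351 = \frac{451168243}{14}$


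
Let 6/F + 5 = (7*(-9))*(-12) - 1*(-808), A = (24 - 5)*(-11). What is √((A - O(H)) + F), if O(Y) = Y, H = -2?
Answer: 11*I*√4157853/1559 ≈ 14.387*I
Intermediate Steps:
A = -209 (A = 19*(-11) = -209)
F = 6/1559 (F = 6/(-5 + ((7*(-9))*(-12) - 1*(-808))) = 6/(-5 + (-63*(-12) + 808)) = 6/(-5 + (756 + 808)) = 6/(-5 + 1564) = 6/1559 ≈ 0.0038486)
√((A - O(H)) + F) = √((-209 - 1*(-2)) + 6/1559) = √((-209 + 2) + 6/1559) = √(-207 + 6/1559) = √(-322707/1559) = 11*I*√4157853/1559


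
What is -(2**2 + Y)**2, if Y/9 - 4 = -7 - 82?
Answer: -579121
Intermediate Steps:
Y = -765 (Y = 36 + 9*(-7 - 82) = 36 + 9*(-89) = 36 - 801 = -765)
-(2**2 + Y)**2 = -(2**2 - 765)**2 = -(4 - 765)**2 = -1*(-761)**2 = -1*579121 = -579121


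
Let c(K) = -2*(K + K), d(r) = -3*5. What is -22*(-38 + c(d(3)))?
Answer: -484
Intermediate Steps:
d(r) = -15
c(K) = -4*K
-22*(-38 + c(d(3))) = -22*(-38 - 4*(-15)) = -22*(-38 + 60) = -22*22 = -484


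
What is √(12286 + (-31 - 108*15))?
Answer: √10635 ≈ 103.13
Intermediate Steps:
√(12286 + (-31 - 108*15)) = √(12286 + (-31 - 1620)) = √(12286 - 1651) = √10635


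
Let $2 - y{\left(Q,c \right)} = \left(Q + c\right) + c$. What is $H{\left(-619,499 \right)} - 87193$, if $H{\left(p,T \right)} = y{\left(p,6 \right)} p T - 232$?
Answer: $-188195954$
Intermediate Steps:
$y{\left(Q,c \right)} = 2 - Q - 2 c$ ($y{\left(Q,c \right)} = 2 - \left(\left(Q + c\right) + c\right) = 2 - \left(Q + 2 c\right) = 2 - Q - 2 c$)
$H{\left(p,T \right)} = -232 + T p \left(-10 - p\right)$ ($H{\left(p,T \right)} = \left(2 - p - 12\right) p T - 232 = \left(-10 - p\right) p T - 232 = p \left(-10 - p\right) T - 232 = T p \left(-10 - p\right) - 232 = -232 + T p \left(-10 - p\right)$)
$H{\left(-619,499 \right)} - 87193 = \left(-232 - 499 \left(-619\right) \left(10 - 619\right)\right) - 87193 = \left(-232 - 499 \left(-619\right) \left(-609\right)\right) - 87193 = \left(-232 - 188108529\right) - 87193 = -188108761 - 87193 = -188195954$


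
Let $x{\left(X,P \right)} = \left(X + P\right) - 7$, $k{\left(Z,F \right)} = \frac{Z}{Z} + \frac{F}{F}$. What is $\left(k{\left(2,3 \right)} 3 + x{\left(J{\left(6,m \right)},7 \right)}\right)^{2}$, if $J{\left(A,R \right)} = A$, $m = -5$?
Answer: $144$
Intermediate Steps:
$k{\left(Z,F \right)} = 2$ ($k{\left(Z,F \right)} = 1 + 1 = 2$)
$x{\left(X,P \right)} = -7 + P + X$ ($x{\left(X,P \right)} = \left(P + X\right) - 7 = -7 + P + X$)
$\left(k{\left(2,3 \right)} 3 + x{\left(J{\left(6,m \right)},7 \right)}\right)^{2} = \left(2 \cdot 3 + \left(-7 + 7 + 6\right)\right)^{2} = \left(6 + 6\right)^{2} = 12^{2} = 144$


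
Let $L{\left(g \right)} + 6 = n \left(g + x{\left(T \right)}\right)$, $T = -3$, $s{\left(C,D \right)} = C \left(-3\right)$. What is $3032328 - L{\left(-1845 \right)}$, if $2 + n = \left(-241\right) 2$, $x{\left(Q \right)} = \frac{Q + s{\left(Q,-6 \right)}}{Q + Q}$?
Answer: $2138870$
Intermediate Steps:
$s{\left(C,D \right)} = - 3 C$
$x{\left(Q \right)} = -1$ ($x{\left(Q \right)} = \frac{Q - 3 Q}{Q + Q} = \frac{\left(-2\right) Q}{2 Q} = - 2 Q \frac{1}{2 Q} = -1$)
$n = -484$ ($n = -2 - 482 = -484$)
$L{\left(g \right)} = 478 - 484 g$ ($L{\left(g \right)} = -6 - 484 \left(g - 1\right) = -6 - 484 \left(-1 + g\right) = -6 - \left(-484 + 484 g\right) = 478 - 484 g$)
$3032328 - L{\left(-1845 \right)} = 3032328 - \left(478 - -892980\right) = 3032328 - \left(478 + 892980\right) = 3032328 - 893458 = 2138870$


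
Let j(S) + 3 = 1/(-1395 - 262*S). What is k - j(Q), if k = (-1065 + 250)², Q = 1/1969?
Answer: 1824645609845/2747017 ≈ 6.6423e+5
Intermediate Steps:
Q = 1/1969 ≈ 0.00050787
j(S) = -3 + 1/(-1395 - 262*S)
k = 664225 (k = (-815)² = 664225)
k - j(Q) = 664225 - 2*(-2093 - 393*1/1969)/(1395 + 262*(1/1969)) = 664225 - 2*(-2093 - 393/1969)/(1395 + 262/1969) = 664225 - 2*(-4121510)/(2747017/1969*1969) = 664225 - 2*1969*(-4121510)/(2747017*1969) = 664225 - 1*(-8243020/2747017) = 664225 + 8243020/2747017 = 1824645609845/2747017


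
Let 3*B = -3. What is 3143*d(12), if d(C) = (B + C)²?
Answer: 380303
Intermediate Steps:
B = -1 (B = (⅓)*(-3) = -1)
d(C) = (-1 + C)²
3143*d(12) = 3143*(-1 + 12)² = 3143*11² = 3143*121 = 380303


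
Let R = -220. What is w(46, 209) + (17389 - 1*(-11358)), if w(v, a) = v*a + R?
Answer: 38141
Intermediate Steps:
w(v, a) = -220 + a*v (w(v, a) = v*a - 220 = a*v - 220 = -220 + a*v)
w(46, 209) + (17389 - 1*(-11358)) = (-220 + 209*46) + (17389 - 1*(-11358)) = (-220 + 9614) + (17389 + 11358) = 9394 + 28747 = 38141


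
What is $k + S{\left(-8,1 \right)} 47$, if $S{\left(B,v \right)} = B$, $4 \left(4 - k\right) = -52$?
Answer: $-359$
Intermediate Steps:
$k = 17$ ($k = 4 - -13 = 4 + 13 = 17$)
$k + S{\left(-8,1 \right)} 47 = 17 - 376 = -359$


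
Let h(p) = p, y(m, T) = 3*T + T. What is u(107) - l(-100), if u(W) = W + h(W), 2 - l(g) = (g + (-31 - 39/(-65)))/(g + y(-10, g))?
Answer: 132663/625 ≈ 212.26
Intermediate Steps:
y(m, T) = 4*T
l(g) = 2 - (-152/5 + g)/(5*g) (l(g) = 2 - (g + (-31 - 39/(-65)))/(g + 4*g) = 2 - (g + (-31 - 39*(-1/65)))/(5*g) = 2 - (g + (-31 + ⅗))*1/(5*g) = 2 - (g - 152/5)*1/(5*g) = 2 - (-152/5 + g)*1/(5*g) = 2 - (-152/5 + g)/(5*g))
u(W) = 2*W (u(W) = W + W = 2*W)
u(107) - l(-100) = 2*107 - (152 + 45*(-100))/(25*(-100)) = 214 - (-1)*(152 - 4500)/(25*100) = 214 - (-1)*(-4348)/(25*100) = 214 - 1*1087/625 = 214 - 1087/625 = 132663/625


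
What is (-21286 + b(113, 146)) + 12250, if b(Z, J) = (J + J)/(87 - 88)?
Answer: -9328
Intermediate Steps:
b(Z, J) = -2*J (b(Z, J) = (2*J)/(-1) = (2*J)*(-1) = -2*J)
(-21286 + b(113, 146)) + 12250 = (-21286 - 2*146) + 12250 = (-21286 - 292) + 12250 = -21578 + 12250 = -9328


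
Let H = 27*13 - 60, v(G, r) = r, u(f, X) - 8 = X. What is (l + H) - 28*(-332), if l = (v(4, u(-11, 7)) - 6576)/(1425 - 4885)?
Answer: 33177581/3460 ≈ 9588.9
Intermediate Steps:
u(f, X) = 8 + X
H = 291 (H = 351 - 60 = 291)
l = 6561/3460 (l = ((8 + 7) - 6576)/(1425 - 4885) = (15 - 6576)/(-3460) = -6561*(-1/3460) = 6561/3460 ≈ 1.8962)
(l + H) - 28*(-332) = (6561/3460 + 291) - 28*(-332) = 1013421/3460 + 9296 = 33177581/3460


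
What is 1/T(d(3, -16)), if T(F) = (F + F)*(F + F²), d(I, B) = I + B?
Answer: -1/4056 ≈ -0.00024655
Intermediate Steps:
d(I, B) = B + I
T(F) = 2*F*(F + F²) (T(F) = (2*F)*(F + F²) = 2*F*(F + F²))
1/T(d(3, -16)) = 1/(2*(-16 + 3)²*(1 + (-16 + 3))) = 1/(2*(-13)²*(1 - 13)) = 1/(2*169*(-12)) = 1/(-4056) = -1/4056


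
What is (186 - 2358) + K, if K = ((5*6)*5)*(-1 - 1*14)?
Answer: -4422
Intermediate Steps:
K = -2250 (K = (30*5)*(-1 - 14) = 150*(-15) = -2250)
(186 - 2358) + K = (186 - 2358) - 2250 = -2172 - 2250 = -4422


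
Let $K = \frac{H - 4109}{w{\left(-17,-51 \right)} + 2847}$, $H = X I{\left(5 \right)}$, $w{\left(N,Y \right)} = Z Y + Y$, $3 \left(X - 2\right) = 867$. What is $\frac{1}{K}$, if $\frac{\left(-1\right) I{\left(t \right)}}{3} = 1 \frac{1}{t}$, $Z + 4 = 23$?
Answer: $- \frac{9135}{21418} \approx -0.42651$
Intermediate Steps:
$X = 291$ ($X = 2 + \frac{1}{3} \cdot 867 = 2 + 289 = 291$)
$Z = 19$ ($Z = -4 + 23 = 19$)
$I{\left(t \right)} = - \frac{3}{t}$ ($I{\left(t \right)} = - 3 \cdot 1 \frac{1}{t} = - \frac{3}{t}$)
$w{\left(N,Y \right)} = 20 Y$ ($w{\left(N,Y \right)} = 19 Y + Y = 20 Y$)
$H = - \frac{873}{5}$ ($H = 291 \left(- \frac{3}{5}\right) = - \frac{873}{5} \approx -174.6$)
$K = - \frac{21418}{9135}$ ($K = \frac{- \frac{873}{5} - 4109}{20 \left(-51\right) + 2847} = - \frac{21418}{5 \left(-1020 + 2847\right)} = - \frac{21418}{5 \cdot 1827} = \left(- \frac{21418}{5}\right) \frac{1}{1827} = - \frac{21418}{9135} \approx -2.3446$)
$\frac{1}{K} = \frac{1}{- \frac{21418}{9135}} = - \frac{9135}{21418}$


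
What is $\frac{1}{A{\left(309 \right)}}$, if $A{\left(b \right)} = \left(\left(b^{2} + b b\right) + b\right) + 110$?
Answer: $\frac{1}{191381} \approx 5.2252 \cdot 10^{-6}$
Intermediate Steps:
$A{\left(b \right)} = 110 + b + 2 b^{2}$ ($A{\left(b \right)} = \left(\left(b^{2} + b^{2}\right) + b\right) + 110 = \left(2 b^{2} + b\right) + 110 = \left(b + 2 b^{2}\right) + 110 = 110 + b + 2 b^{2}$)
$\frac{1}{A{\left(309 \right)}} = \frac{1}{110 + 309 + 2 \cdot 309^{2}} = \frac{1}{110 + 309 + 2 \cdot 95481} = \frac{1}{110 + 309 + 190962} = \frac{1}{191381}$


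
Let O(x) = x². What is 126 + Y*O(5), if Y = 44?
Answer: 1226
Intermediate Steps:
126 + Y*O(5) = 126 + 44*5² = 126 + 44*25 = 126 + 1100 = 1226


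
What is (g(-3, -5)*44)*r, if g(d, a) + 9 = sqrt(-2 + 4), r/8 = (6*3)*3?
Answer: -171072 + 19008*sqrt(2) ≈ -1.4419e+5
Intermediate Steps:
r = 432 (r = 8*((6*3)*3) = 8*(18*3) = 8*54 = 432)
g(d, a) = -9 + sqrt(2) (g(d, a) = -9 + sqrt(-2 + 4) = -9 + sqrt(2))
(g(-3, -5)*44)*r = ((-9 + sqrt(2))*44)*432 = (-396 + 44*sqrt(2))*432 = -171072 + 19008*sqrt(2)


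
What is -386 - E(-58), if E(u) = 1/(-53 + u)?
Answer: -42845/111 ≈ -385.99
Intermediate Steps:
-386 - E(-58) = -386 - 1/(-53 - 58) = -386 - 1/(-111) = -386 - 1*(-1/111) = -386 + 1/111 = -42845/111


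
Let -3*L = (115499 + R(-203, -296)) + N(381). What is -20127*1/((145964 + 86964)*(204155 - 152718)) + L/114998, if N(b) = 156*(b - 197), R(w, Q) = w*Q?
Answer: -407940237706869/688902277202464 ≈ -0.59216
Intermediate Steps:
R(w, Q) = Q*w
N(b) = -30732 + 156*b (N(b) = 156*(-197 + b) = -30732 + 156*b)
L = -68097 (L = -((115499 - 296*(-203)) + (-30732 + 156*381))/3 = -((115499 + 60088) + (-30732 + 59436))/3 = -(175587 + 28704)/3 = -⅓*204291 = -68097)
-20127*1/((145964 + 86964)*(204155 - 152718)) + L/114998 = -20127*1/((145964 + 86964)*(204155 - 152718)) - 68097/114998 = -20127/(232928*51437) - 68097*1/114998 = -20127/11981117536 - 68097/114998 = -407940237706869/688902277202464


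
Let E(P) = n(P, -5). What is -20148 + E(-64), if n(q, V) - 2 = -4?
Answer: -20150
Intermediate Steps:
n(q, V) = -2 (n(q, V) = 2 - 4 = -2)
E(P) = -2
-20148 + E(-64) = -20148 - 2 = -20150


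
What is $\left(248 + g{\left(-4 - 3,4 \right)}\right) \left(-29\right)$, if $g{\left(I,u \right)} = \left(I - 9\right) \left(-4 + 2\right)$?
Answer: $-8120$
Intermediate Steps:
$g{\left(I,u \right)} = 18 - 2 I$ ($g{\left(I,u \right)} = \left(-9 + I\right) \left(-2\right) = 18 - 2 I$)
$\left(248 + g{\left(-4 - 3,4 \right)}\right) \left(-29\right) = \left(248 + \left(18 - 2 \left(-4 - 3\right)\right)\right) \left(-29\right) = \left(248 + \left(18 - -14\right)\right) \left(-29\right) = \left(248 + \left(18 + 14\right)\right) \left(-29\right) = \left(248 + 32\right) \left(-29\right) = 280 \left(-29\right) = -8120$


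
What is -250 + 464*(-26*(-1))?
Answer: 11814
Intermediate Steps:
-250 + 464*(-26*(-1)) = -250 + 464*26 = -250 + 12064 = 11814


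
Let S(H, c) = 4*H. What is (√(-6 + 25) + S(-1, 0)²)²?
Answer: (16 + √19)² ≈ 414.48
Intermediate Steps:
(√(-6 + 25) + S(-1, 0)²)² = (√(-6 + 25) + (4*(-1))²)² = (√19 + (-4)²)² = (√19 + 16)² = (16 + √19)²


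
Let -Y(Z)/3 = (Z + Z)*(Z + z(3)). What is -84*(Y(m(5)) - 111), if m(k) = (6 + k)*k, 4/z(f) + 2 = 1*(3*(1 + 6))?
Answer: 29255436/19 ≈ 1.5398e+6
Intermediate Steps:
z(f) = 4/19 (z(f) = 4/(-2 + 1*(3*(1 + 6))) = 4/(-2 + 1*(3*7)) = 4/(-2 + 1*21) = 4/(-2 + 21) = 4/19)
m(k) = k*(6 + k)
Y(Z) = -6*Z*(4/19 + Z) (Y(Z) = -3*(Z + Z)*(Z + 4/19) = -3*2*Z*(4/19 + Z) = -6*Z*(4/19 + Z))
-84*(Y(m(5)) - 111) = -84*(-6*5*(6 + 5)*(4 + 19*(5*(6 + 5)))/19 - 111) = -84*(-6*5*11*(4 + 19*(5*11))/19 - 111) = -84*(-6/19*55*(4 + 19*55) - 111) = -84*(-6/19*55*(4 + 1045) - 111) = -84*(-6/19*55*1049 - 111) = -84*(-346170/19 - 111) = -84*(-348279/19) = 29255436/19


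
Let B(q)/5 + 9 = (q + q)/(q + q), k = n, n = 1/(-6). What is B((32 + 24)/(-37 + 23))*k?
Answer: 20/3 ≈ 6.6667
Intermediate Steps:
n = -⅙ ≈ -0.16667
k = -⅙ ≈ -0.16667
B(q) = -40 (B(q) = -45 + 5*((q + q)/(q + q)) = -45 + 5*((2*q)/((2*q))) = -45 + 5*((2*q)*(1/(2*q))) = -45 + 5*1 = -45 + 5 = -40)
B((32 + 24)/(-37 + 23))*k = -40*(-⅙) = 20/3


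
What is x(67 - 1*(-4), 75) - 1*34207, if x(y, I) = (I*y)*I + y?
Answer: 365239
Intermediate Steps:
x(y, I) = y + y*I**2 (x(y, I) = y*I**2 + y = y + y*I**2)
x(67 - 1*(-4), 75) - 1*34207 = (67 - 1*(-4))*(1 + 75**2) - 1*34207 = (67 + 4)*(1 + 5625) - 34207 = 71*5626 - 34207 = 399446 - 34207 = 365239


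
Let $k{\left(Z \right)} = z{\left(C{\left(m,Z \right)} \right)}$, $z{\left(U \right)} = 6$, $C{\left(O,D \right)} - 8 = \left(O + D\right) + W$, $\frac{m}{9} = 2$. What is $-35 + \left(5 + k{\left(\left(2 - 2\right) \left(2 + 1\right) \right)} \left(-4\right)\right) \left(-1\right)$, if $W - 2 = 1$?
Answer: $-16$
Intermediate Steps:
$W = 3$ ($W = 2 + 1 = 3$)
$m = 18$ ($m = 9 \cdot 2 = 18$)
$C{\left(O,D \right)} = 11 + D + O$ ($C{\left(O,D \right)} = 8 + \left(\left(O + D\right) + 3\right) = 8 + \left(\left(D + O\right) + 3\right) = 8 + \left(3 + D + O\right) = 11 + D + O$)
$k{\left(Z \right)} = 6$
$-35 + \left(5 + k{\left(\left(2 - 2\right) \left(2 + 1\right) \right)} \left(-4\right)\right) \left(-1\right) = -35 + \left(5 + 6 \left(-4\right)\right) \left(-1\right) = -35 + \left(5 - 24\right) \left(-1\right) = -35 - -19 = -35 + 19 = -16$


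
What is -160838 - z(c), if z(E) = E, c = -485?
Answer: -160353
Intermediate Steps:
-160838 - z(c) = -160838 - 1*(-485) = -160838 + 485 = -160353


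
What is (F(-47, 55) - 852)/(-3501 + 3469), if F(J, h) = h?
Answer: 797/32 ≈ 24.906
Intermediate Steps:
(F(-47, 55) - 852)/(-3501 + 3469) = (55 - 852)/(-3501 + 3469) = -797/(-32) = -797*(-1/32) = 797/32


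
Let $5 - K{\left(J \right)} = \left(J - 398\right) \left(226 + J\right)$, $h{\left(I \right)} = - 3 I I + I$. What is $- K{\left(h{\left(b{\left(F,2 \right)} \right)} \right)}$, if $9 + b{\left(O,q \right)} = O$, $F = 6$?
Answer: $-83893$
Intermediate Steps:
$b{\left(O,q \right)} = -9 + O$
$h{\left(I \right)} = I - 3 I^{2}$ ($h{\left(I \right)} = - 3 I^{2} + I = I - 3 I^{2}$)
$K{\left(J \right)} = 5 - \left(-398 + J\right) \left(226 + J\right)$ ($K{\left(J \right)} = 5 - \left(J - 398\right) \left(226 + J\right) = 5 - \left(-398 + J\right) \left(226 + J\right)$)
$- K{\left(h{\left(b{\left(F,2 \right)} \right)} \right)} = - (89953 - \left(\left(-9 + 6\right) \left(1 - 3 \left(-9 + 6\right)\right)\right)^{2} + 172 \left(-9 + 6\right) \left(1 - 3 \left(-9 + 6\right)\right)) = - (89953 - \left(- 3 \left(1 - -9\right)\right)^{2} + 172 \left(- 3 \left(1 - -9\right)\right)) = - (89953 - \left(- 3 \left(1 + 9\right)\right)^{2} + 172 \left(- 3 \left(1 + 9\right)\right)) = - (89953 - \left(\left(-3\right) 10\right)^{2} + 172 \left(\left(-3\right) 10\right)) = - (89953 - \left(-30\right)^{2} + 172 \left(-30\right)) = - (89953 - 900 - 5160) = \left(-1\right) 83893 = -83893$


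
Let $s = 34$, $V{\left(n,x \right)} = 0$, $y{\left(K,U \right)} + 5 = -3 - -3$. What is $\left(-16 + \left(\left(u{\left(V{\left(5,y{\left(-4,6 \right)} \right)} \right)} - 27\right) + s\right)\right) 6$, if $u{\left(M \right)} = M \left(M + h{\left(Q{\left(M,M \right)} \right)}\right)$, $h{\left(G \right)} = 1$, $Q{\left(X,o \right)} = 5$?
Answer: $-54$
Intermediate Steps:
$y{\left(K,U \right)} = -5$ ($y{\left(K,U \right)} = -5 - 0 = -5 + \left(-3 + 3\right) = -5 + 0 = -5$)
$u{\left(M \right)} = M \left(1 + M\right)$ ($u{\left(M \right)} = M \left(M + 1\right) = M \left(1 + M\right)$)
$\left(-16 + \left(\left(u{\left(V{\left(5,y{\left(-4,6 \right)} \right)} \right)} - 27\right) + s\right)\right) 6 = \left(-16 + \left(\left(0 \left(1 + 0\right) - 27\right) + 34\right)\right) 6 = \left(-16 + \left(\left(0 \cdot 1 - 27\right) + 34\right)\right) 6 = \left(-16 + \left(\left(0 - 27\right) + 34\right)\right) 6 = \left(-16 + \left(-27 + 34\right)\right) 6 = \left(-16 + 7\right) 6 = \left(-9\right) 6 = -54$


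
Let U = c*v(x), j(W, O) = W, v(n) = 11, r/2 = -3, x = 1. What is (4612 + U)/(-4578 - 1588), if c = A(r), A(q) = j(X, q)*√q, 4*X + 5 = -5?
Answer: -2306/3083 + 55*I*√6/12332 ≈ -0.74797 + 0.010925*I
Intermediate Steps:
X = -5/2 (X = -5/4 + (¼)*(-5) = -5/4 - 5/4 = -5/2 ≈ -2.5000)
r = -6 (r = 2*(-3) = -6)
A(q) = -5*√q/2
c = -5*I*√6/2 ≈ -6.1237*I
U = -55*I*√6/2 (U = -5*I*√6/2*11 = -55*I*√6/2 ≈ -67.361*I)
(4612 + U)/(-4578 - 1588) = (4612 - 55*I*√6/2)/(-4578 - 1588) = (4612 - 55*I*√6/2)/(-6166) = (4612 - 55*I*√6/2)*(-1/6166) = -2306/3083 + 55*I*√6/12332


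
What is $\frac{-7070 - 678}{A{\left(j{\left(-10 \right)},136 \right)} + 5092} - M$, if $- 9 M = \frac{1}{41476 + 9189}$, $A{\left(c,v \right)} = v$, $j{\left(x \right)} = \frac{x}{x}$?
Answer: $- \frac{883241638}{595972395} \approx -1.482$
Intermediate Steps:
$j{\left(x \right)} = 1$
$M = - \frac{1}{455985}$ ($M = - \frac{1}{9 \left(41476 + 9189\right)} = - \frac{1}{9 \cdot 50665} = \left(- \frac{1}{9}\right) \frac{1}{50665} = - \frac{1}{455985} \approx -2.1931 \cdot 10^{-6}$)
$\frac{-7070 - 678}{A{\left(j{\left(-10 \right)},136 \right)} + 5092} - M = \frac{-7070 - 678}{136 + 5092} - - \frac{1}{455985} = - \frac{7748}{5228} + \frac{1}{455985} = \left(-7748\right) \frac{1}{5228} + \frac{1}{455985} = - \frac{1937}{1307} + \frac{1}{455985} = - \frac{883241638}{595972395}$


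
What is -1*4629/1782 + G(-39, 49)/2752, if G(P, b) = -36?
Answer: -533465/204336 ≈ -2.6107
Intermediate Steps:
-1*4629/1782 + G(-39, 49)/2752 = -1*4629/1782 - 36/2752 = -4629*1/1782 - 36*1/2752 = -1543/594 - 9/688 = -533465/204336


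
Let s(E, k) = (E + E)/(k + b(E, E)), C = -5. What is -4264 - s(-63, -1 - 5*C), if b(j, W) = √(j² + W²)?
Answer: -1744144/409 + 441*√2/409 ≈ -4262.9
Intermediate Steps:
b(j, W) = √(W² + j²)
s(E, k) = 2*E/(k + √2*√(E²)) (s(E, k) = (E + E)/(k + √(E² + E²)) = (2*E)/(k + √(2*E²)) = (2*E)/(k + √2*√(E²)) = 2*E/(k + √2*√(E²)))
-4264 - s(-63, -1 - 5*C) = -4264 - 2*(-63)/((-1 - 5*(-5)) + √2*√((-63)²)) = -4264 - 2*(-63)/((-1 + 25) + √2*√3969) = -4264 - 2*(-63)/(24 + √2*63) = -4264 - 2*(-63)/(24 + 63*√2) = -4264 - (-126)/(24 + 63*√2) = -4264 + 126/(24 + 63*√2)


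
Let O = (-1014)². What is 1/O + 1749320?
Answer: 1798643826721/1028196 ≈ 1.7493e+6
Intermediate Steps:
O = 1028196
1/O + 1749320 = 1/1028196 + 1749320 = 1798643826721/1028196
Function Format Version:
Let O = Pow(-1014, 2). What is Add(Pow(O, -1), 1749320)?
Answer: Rational(1798643826721, 1028196) ≈ 1.7493e+6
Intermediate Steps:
O = 1028196
Add(Pow(O, -1), 1749320) = Add(Pow(1028196, -1), 1749320) = Add(Rational(1, 1028196), 1749320) = Rational(1798643826721, 1028196)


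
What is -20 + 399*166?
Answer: 66214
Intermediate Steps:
-20 + 399*166 = -20 + 66234 = 66214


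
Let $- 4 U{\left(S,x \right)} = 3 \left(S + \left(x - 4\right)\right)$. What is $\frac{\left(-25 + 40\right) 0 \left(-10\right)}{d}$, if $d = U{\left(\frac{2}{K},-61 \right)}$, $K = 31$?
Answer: $0$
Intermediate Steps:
$U{\left(S,x \right)} = 3 - \frac{3 S}{4} - \frac{3 x}{4}$ ($U{\left(S,x \right)} = - \frac{3 \left(S + \left(x - 4\right)\right)}{4} = - \frac{3 \left(S + \left(-4 + x\right)\right)}{4} = - \frac{3 \left(-4 + S + x\right)}{4} = - \frac{-12 + 3 S + 3 x}{4} = 3 - \frac{3 S}{4} - \frac{3 x}{4}$)
$d = \frac{6039}{124}$ ($d = 3 - \frac{3 \cdot \frac{2}{31}}{4} - - \frac{183}{4} = 3 - \frac{3 \cdot 2 \cdot \frac{1}{31}}{4} + \frac{183}{4} = 3 - \frac{3}{62} + \frac{183}{4} = \frac{6039}{124} \approx 48.702$)
$\frac{\left(-25 + 40\right) 0 \left(-10\right)}{d} = \frac{\left(-25 + 40\right) 0 \left(-10\right)}{\frac{6039}{124}} = 15 \cdot 0 \cdot \frac{124}{6039} = 0 \cdot \frac{124}{6039} = 0$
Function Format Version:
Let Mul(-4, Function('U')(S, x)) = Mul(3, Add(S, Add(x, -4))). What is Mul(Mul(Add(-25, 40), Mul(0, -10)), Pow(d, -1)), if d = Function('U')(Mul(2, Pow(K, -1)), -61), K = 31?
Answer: 0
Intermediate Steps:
Function('U')(S, x) = Add(3, Mul(Rational(-3, 4), S), Mul(Rational(-3, 4), x)) (Function('U')(S, x) = Mul(Rational(-1, 4), Mul(3, Add(S, Add(x, -4)))) = Mul(Rational(-1, 4), Mul(3, Add(S, Add(-4, x)))) = Mul(Rational(-1, 4), Mul(3, Add(-4, S, x))) = Mul(Rational(-1, 4), Add(-12, Mul(3, S), Mul(3, x))) = Add(3, Mul(Rational(-3, 4), S), Mul(Rational(-3, 4), x)))
d = Rational(6039, 124) (d = Add(3, Mul(Rational(-3, 4), Mul(2, Pow(31, -1))), Mul(Rational(-3, 4), -61)) = Add(3, Mul(Rational(-3, 4), Mul(2, Rational(1, 31))), Rational(183, 4)) = Add(3, Mul(Rational(-3, 4), Rational(2, 31)), Rational(183, 4)) = Add(3, Rational(-3, 62), Rational(183, 4)) = Rational(6039, 124) ≈ 48.702)
Mul(Mul(Add(-25, 40), Mul(0, -10)), Pow(d, -1)) = Mul(Mul(Add(-25, 40), Mul(0, -10)), Pow(Rational(6039, 124), -1)) = Mul(Mul(15, 0), Rational(124, 6039)) = Mul(0, Rational(124, 6039)) = 0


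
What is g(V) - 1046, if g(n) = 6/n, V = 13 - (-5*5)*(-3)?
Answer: -32429/31 ≈ -1046.1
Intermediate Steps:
V = -62 (V = 13 - (-25)*(-3) = 13 - 1*75 = 13 - 75 = -62)
g(V) - 1046 = 6/(-62) - 1046 = 6*(-1/62) - 1046 = -3/31 - 1046 = -32429/31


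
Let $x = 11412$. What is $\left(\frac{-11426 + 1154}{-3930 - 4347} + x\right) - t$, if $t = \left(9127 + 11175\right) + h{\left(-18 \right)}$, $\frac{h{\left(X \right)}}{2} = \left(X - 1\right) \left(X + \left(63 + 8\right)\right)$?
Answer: $- \frac{18967460}{2759} \approx -6874.8$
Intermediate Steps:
$h{\left(X \right)} = 2 \left(-1 + X\right) \left(71 + X\right)$ ($h{\left(X \right)} = 2 \left(X - 1\right) \left(X + \left(63 + 8\right)\right) = 2 \left(-1 + X\right) \left(X + 71\right) = 2 \left(-1 + X\right) \left(71 + X\right)$)
$t = 18288$ ($t = \left(9127 + 11175\right) + \left(-142 + 2 \left(-18\right)^{2} + 140 \left(-18\right)\right) = 20302 - 2014 = 18288$)
$\left(\frac{-11426 + 1154}{-3930 - 4347} + x\right) - t = \left(\frac{-11426 + 1154}{-3930 - 4347} + 11412\right) - 18288 = \left(- \frac{10272}{-8277} + 11412\right) - 18288 = \left(\left(-10272\right) \left(- \frac{1}{8277}\right) + 11412\right) - 18288 = \left(\frac{3424}{2759} + 11412\right) - 18288 = \frac{31489132}{2759} - 18288 = - \frac{18967460}{2759}$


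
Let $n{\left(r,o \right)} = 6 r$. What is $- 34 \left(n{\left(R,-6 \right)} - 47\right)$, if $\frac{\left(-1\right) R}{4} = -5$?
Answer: $-2482$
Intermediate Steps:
$R = 20$ ($R = \left(-4\right) \left(-5\right) = 20$)
$- 34 \left(n{\left(R,-6 \right)} - 47\right) = - 34 \left(6 \cdot 20 - 47\right) = - 34 \left(120 - 47\right) = \left(-34\right) 73 = -2482$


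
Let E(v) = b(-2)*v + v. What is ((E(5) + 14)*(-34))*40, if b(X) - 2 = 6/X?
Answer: -19040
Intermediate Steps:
b(X) = 2 + 6/X
E(v) = 0 (E(v) = (2 + 6/(-2))*v + v = (2 + 6*(-1/2))*v + v = (2 - 3)*v + v = -v + v = 0)
((E(5) + 14)*(-34))*40 = ((0 + 14)*(-34))*40 = (14*(-34))*40 = -476*40 = -19040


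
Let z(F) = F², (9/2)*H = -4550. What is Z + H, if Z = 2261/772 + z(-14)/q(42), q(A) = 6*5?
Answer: -34797287/34740 ≈ -1001.6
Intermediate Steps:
H = -9100/9 (H = (2/9)*(-4550) = -9100/9 ≈ -1011.1)
q(A) = 30
Z = 109571/11580 (Z = 2261/772 + (-14)²/30 = 2261*(1/772) + 196*(1/30) = 2261/772 + 98/15 = 109571/11580 ≈ 9.4621)
Z + H = 109571/11580 - 9100/9 = -34797287/34740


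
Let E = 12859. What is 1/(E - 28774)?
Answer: -1/15915 ≈ -6.2834e-5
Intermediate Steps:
1/(E - 28774) = 1/(12859 - 28774) = 1/(-15915) = -1/15915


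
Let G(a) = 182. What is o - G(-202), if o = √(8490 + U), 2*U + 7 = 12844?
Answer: -182 + 3*√6626/2 ≈ -59.900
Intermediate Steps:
U = 12837/2 (U = -7/2 + (½)*12844 = -7/2 + 6422 = 12837/2 ≈ 6418.5)
o = 3*√6626/2 (o = √(8490 + 12837/2) = √(29817/2) = 3*√6626/2 ≈ 122.10)
o - G(-202) = 3*√6626/2 - 1*182 = 3*√6626/2 - 182 = -182 + 3*√6626/2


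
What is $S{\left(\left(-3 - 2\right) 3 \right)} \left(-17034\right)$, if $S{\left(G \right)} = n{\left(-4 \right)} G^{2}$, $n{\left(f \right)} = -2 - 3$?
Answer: $19163250$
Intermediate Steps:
$n{\left(f \right)} = -5$ ($n{\left(f \right)} = -2 - 3 = -5$)
$S{\left(G \right)} = - 5 G^{2}$
$S{\left(\left(-3 - 2\right) 3 \right)} \left(-17034\right) = - 5 \left(\left(-3 - 2\right) 3\right)^{2} \left(-17034\right) = - 5 \left(\left(-5\right) 3\right)^{2} \left(-17034\right) = - 5 \left(-15\right)^{2} \left(-17034\right) = \left(-5\right) 225 \left(-17034\right) = \left(-1125\right) \left(-17034\right) = 19163250$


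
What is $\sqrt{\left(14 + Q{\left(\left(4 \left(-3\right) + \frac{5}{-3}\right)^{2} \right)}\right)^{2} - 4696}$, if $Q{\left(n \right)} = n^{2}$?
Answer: $\frac{\sqrt{7991304530569}}{81} \approx 34900.0$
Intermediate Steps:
$\sqrt{\left(14 + Q{\left(\left(4 \left(-3\right) + \frac{5}{-3}\right)^{2} \right)}\right)^{2} - 4696} = \sqrt{\left(14 + \left(\left(4 \left(-3\right) + \frac{5}{-3}\right)^{2}\right)^{2}\right)^{2} - 4696} = \sqrt{\left(14 + \left(\left(-12 + 5 \left(- \frac{1}{3}\right)\right)^{2}\right)^{2}\right)^{2} - 4696} = \sqrt{\left(14 + \left(\left(-12 - \frac{5}{3}\right)^{2}\right)^{2}\right)^{2} - 4696} = \sqrt{\left(14 + \left(\left(- \frac{41}{3}\right)^{2}\right)^{2}\right)^{2} - 4696} = \sqrt{\left(14 + \left(\frac{1681}{9}\right)^{2}\right)^{2} - 4696} = \sqrt{\left(14 + \frac{2825761}{81}\right)^{2} - 4696} = \sqrt{\left(\frac{2826895}{81}\right)^{2} - 4696} = \sqrt{\frac{7991335341025}{6561} - 4696} = \sqrt{\frac{7991304530569}{6561}} = \frac{\sqrt{7991304530569}}{81}$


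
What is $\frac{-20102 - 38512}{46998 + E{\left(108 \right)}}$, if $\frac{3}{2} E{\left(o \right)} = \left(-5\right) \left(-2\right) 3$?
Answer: $- \frac{29307}{23509} \approx -1.2466$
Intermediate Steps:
$E{\left(o \right)} = 20$ ($E{\left(o \right)} = \frac{2 \left(-5\right) \left(-2\right) 3}{3} = \frac{2 \cdot 10 \cdot 3}{3} = \frac{2}{3} \cdot 30 = 20$)
$\frac{-20102 - 38512}{46998 + E{\left(108 \right)}} = \frac{-20102 - 38512}{46998 + 20} = - \frac{58614}{47018} = \left(-58614\right) \frac{1}{47018} = - \frac{29307}{23509}$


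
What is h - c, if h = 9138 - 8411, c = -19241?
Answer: 19968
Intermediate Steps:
h = 727
h - c = 727 - 1*(-19241) = 727 + 19241 = 19968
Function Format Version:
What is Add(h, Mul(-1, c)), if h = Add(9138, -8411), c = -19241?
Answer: 19968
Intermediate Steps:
h = 727
Add(h, Mul(-1, c)) = Add(727, Mul(-1, -19241)) = Add(727, 19241) = 19968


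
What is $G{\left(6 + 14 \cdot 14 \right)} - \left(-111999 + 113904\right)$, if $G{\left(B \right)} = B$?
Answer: $-1703$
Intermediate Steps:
$G{\left(6 + 14 \cdot 14 \right)} - \left(-111999 + 113904\right) = \left(6 + 14 \cdot 14\right) - \left(-111999 + 113904\right) = \left(6 + 196\right) - 1905 = 202 - 1905 = -1703$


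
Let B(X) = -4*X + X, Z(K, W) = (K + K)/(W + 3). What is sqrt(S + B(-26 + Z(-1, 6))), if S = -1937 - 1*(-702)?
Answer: I*sqrt(10407)/3 ≈ 34.005*I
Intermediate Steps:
Z(K, W) = 2*K/(3 + W) (Z(K, W) = (2*K)/(3 + W) = 2*K/(3 + W))
S = -1235 (S = -1937 + 702 = -1235)
B(X) = -3*X
sqrt(S + B(-26 + Z(-1, 6))) = sqrt(-1235 - 3*(-26 + 2*(-1)/(3 + 6))) = sqrt(-1235 - 3*(-26 + 2*(-1)/9)) = sqrt(-1235 - 3*(-26 + 2*(-1)*(1/9))) = sqrt(-1235 - 3*(-26 - 2/9)) = sqrt(-1235 - 3*(-236/9)) = sqrt(-1235 + 236/3) = sqrt(-3469/3) = I*sqrt(10407)/3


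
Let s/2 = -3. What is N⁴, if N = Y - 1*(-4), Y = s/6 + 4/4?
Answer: 256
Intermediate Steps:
s = -6 (s = 2*(-3) = -6)
Y = 0 (Y = -6/6 + 4/4 = -6*⅙ + 4*(¼) = -1 + 1 = 0)
N = 4 (N = 0 - 1*(-4) = 0 + 4 = 4)
N⁴ = 4⁴ = 256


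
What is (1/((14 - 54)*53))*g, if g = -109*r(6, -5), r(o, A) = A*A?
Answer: 545/424 ≈ 1.2854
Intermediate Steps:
r(o, A) = A²
g = -2725 (g = -109*(-5)² = -109*25 = -2725)
(1/((14 - 54)*53))*g = (1/((14 - 54)*53))*(-2725) = ((1/53)/(-40))*(-2725) = -1/40*1/53*(-2725) = -1/2120*(-2725) = 545/424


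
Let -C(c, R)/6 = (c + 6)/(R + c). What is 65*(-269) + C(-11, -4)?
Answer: -17487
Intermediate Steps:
C(c, R) = -6*(6 + c)/(R + c) (C(c, R) = -6*(c + 6)/(R + c) = -6*(6 + c)/(R + c))
65*(-269) + C(-11, -4) = 65*(-269) + 6*(-6 - 1*(-11))/(-4 - 11) = -17485 + 6*(-6 + 11)/(-15) = -17485 + 6*(-1/15)*5 = -17485 - 2 = -17487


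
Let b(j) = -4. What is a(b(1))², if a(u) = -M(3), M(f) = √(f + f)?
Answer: 6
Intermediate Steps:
M(f) = √2*√f (M(f) = √(2*f) = √2*√f)
a(u) = -√6 (a(u) = -√2*√3 = -√6)
a(b(1))² = (-√6)² = 6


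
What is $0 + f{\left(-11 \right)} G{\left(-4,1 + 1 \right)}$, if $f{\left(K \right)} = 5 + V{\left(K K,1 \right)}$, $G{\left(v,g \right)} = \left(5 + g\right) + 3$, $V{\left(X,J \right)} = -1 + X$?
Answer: $1250$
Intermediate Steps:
$G{\left(v,g \right)} = 8 + g$
$f{\left(K \right)} = 4 + K^{2}$ ($f{\left(K \right)} = 5 + \left(-1 + K K\right) = 5 + \left(-1 + K^{2}\right) = 4 + K^{2}$)
$0 + f{\left(-11 \right)} G{\left(-4,1 + 1 \right)} = 0 + \left(4 + \left(-11\right)^{2}\right) \left(8 + \left(1 + 1\right)\right) = 0 + \left(4 + 121\right) \left(8 + 2\right) = 0 + 125 \cdot 10 = 0 + 1250 = 1250$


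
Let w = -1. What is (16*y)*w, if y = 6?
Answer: -96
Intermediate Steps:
(16*y)*w = (16*6)*(-1) = 96*(-1) = -96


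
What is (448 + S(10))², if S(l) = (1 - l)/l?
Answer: 19989841/100 ≈ 1.9990e+5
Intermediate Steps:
S(l) = (1 - l)/l
(448 + S(10))² = (448 + (1 - 1*10)/10)² = (448 + (1 - 10)/10)² = (448 + (⅒)*(-9))² = (448 - 9/10)² = (4471/10)² = 19989841/100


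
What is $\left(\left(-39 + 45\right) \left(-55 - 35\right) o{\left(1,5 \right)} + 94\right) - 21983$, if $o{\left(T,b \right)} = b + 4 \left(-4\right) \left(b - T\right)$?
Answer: $9971$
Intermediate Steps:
$o{\left(T,b \right)} = - 15 b + 16 T$ ($o{\left(T,b \right)} = b - 16 \left(b - T\right) = b + \left(- 16 b + 16 T\right) = - 15 b + 16 T$)
$\left(\left(-39 + 45\right) \left(-55 - 35\right) o{\left(1,5 \right)} + 94\right) - 21983 = \left(\left(-39 + 45\right) \left(-55 - 35\right) \left(\left(-15\right) 5 + 16 \cdot 1\right) + 94\right) - 21983 = \left(6 \left(-90\right) \left(-75 + 16\right) + 94\right) - 21983 = \left(\left(-540\right) \left(-59\right) + 94\right) - 21983 = \left(31860 + 94\right) - 21983 = 31954 - 21983 = 9971$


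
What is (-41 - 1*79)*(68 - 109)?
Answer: 4920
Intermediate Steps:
(-41 - 1*79)*(68 - 109) = (-41 - 79)*(-41) = -120*(-41) = 4920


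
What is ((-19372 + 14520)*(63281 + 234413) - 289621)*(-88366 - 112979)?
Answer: 290883304522605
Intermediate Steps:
((-19372 + 14520)*(63281 + 234413) - 289621)*(-88366 - 112979) = (-4852*297694 - 289621)*(-201345) = (-1444411288 - 289621)*(-201345) = -1444700909*(-201345) = 290883304522605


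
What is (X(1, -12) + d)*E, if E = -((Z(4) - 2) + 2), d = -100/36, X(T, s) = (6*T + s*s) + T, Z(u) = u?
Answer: -5336/9 ≈ -592.89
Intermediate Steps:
X(T, s) = s² + 7*T (X(T, s) = (6*T + s²) + T = (s² + 6*T) + T = s² + 7*T)
d = -25/9 (d = -100*1/36 = -25/9 ≈ -2.7778)
E = -4 (E = -((4 - 2) + 2) = -(2 + 2) = -1*4 = -4)
(X(1, -12) + d)*E = (((-12)² + 7*1) - 25/9)*(-4) = ((144 + 7) - 25/9)*(-4) = (151 - 25/9)*(-4) = (1334/9)*(-4) = -5336/9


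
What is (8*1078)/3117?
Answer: 8624/3117 ≈ 2.7668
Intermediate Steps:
(8*1078)/3117 = 8624*(1/3117) = 8624/3117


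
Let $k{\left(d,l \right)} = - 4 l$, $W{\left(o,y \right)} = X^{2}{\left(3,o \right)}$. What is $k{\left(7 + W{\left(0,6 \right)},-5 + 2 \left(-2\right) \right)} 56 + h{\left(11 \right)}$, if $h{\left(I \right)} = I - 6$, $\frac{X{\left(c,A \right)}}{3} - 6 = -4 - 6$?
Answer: $2021$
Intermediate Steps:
$X{\left(c,A \right)} = -12$ ($X{\left(c,A \right)} = 18 + 3 \left(-4 - 6\right) = 18 + 3 \left(-10\right) = 18 - 30 = -12$)
$h{\left(I \right)} = -6 + I$
$W{\left(o,y \right)} = 144$ ($W{\left(o,y \right)} = \left(-12\right)^{2} = 144$)
$k{\left(7 + W{\left(0,6 \right)},-5 + 2 \left(-2\right) \right)} 56 + h{\left(11 \right)} = - 4 \left(-5 + 2 \left(-2\right)\right) 56 + \left(-6 + 11\right) = - 4 \left(-5 - 4\right) 56 + 5 = \left(-4\right) \left(-9\right) 56 + 5 = 36 \cdot 56 + 5 = 2016 + 5 = 2021$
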